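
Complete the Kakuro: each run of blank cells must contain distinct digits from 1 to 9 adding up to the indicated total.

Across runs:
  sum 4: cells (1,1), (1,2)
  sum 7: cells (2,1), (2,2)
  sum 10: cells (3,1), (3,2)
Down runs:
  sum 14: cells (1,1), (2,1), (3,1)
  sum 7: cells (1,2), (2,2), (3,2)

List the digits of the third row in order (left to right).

6 4

4 in 2 cells must be {1,3}; 7 in 3 cells must be {1,2,4}.
The 4 across and the 7 down share only 1, so (1,2) = 1.
(1,1) = 4 − 1 = 3 completes the 4 across.
Nothing is forced directly, so branch on (2,2), whose candidates are 2 or 4. If (2,2) = 4: then (2,1) would have to be in {3} for the 7 across but in {2,4,5,6,7,9} for the 14 down — contradiction. So (2,2) = 2.
(2,1) = 7 − 2 = 5 completes the 7 across.
(3,1) = 14 − 8 = 6 completes the 14 down.
(3,2) = 10 − 6 = 4 completes the 10 across.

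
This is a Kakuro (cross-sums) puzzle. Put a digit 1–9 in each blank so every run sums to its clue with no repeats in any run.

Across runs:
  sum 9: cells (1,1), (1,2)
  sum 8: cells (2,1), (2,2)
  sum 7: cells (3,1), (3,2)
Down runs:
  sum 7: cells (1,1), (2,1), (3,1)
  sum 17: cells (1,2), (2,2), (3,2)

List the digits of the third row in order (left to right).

4, 3

7 in 3 cells must be {1,2,4}.
Nothing is forced directly, so branch on (1,1), whose candidates are 1 or 2 or 4. If (1,1) = 2: that forces (1,2) = 7, (2,1) = 1, after which (2,2) would have to be in {7} for the 8 across but in {1,2,4,6,8,9} for the 17 down — contradiction. If (1,1) = 4: that forces (1,2) = 5, (2,2) = 3, after which (3,2) would have to be in {1,2,3,4,5,6} for the 7 across but in {9} for the 17 down — contradiction. So (1,1) = 1.
(1,2) = 9 − 1 = 8 completes the 9 across.
Given what's placed, (2,1) must be 2 to fit the 8 across and 7 down.
(2,2) = 8 − 2 = 6 completes the 8 across.
(3,1) = 7 − 3 = 4 completes the 7 down.
(3,2) = 7 − 4 = 3 completes the 7 across.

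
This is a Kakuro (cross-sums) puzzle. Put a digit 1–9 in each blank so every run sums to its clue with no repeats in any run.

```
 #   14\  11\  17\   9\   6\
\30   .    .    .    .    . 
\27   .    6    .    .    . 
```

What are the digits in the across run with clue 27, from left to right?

5, 6, 9, 3, 4

17 in 2 cells must be {8,9}.
R1C2 = 11 − 6 = 5 completes the 11 down.
No cell is forced outright now. R2C1 can only be 5 or 8 or 9 (the digits allowed by both its 27 across and its 14 down). If R2C1 = 8: that forces R1C1 = 6, R2C3 = 9, R2C5 = 1, R1C3 = 8, after which R1C5 would have to be in {2,4,7,9} for the 30 across but in {5} for the 6 down — contradiction. If R2C1 = 9: then R1C1 would have to be in {1,2,3,4,6,7,8,9} for the 30 across but in {5} for the 14 down — contradiction. So R2C1 = 5.
R1C1 = 14 − 5 = 9 completes the 14 down.
Given what's placed, R1C3 must be 8 to fit the 30 across and 17 down.
R2C3 = 17 − 8 = 9 completes the 17 down.
Given what's placed, R2C5 must be 4 to fit the 27 across and 6 down.
R1C5 = 6 − 4 = 2 completes the 6 down.
R2C4 = 27 − 24 = 3 completes the 27 across.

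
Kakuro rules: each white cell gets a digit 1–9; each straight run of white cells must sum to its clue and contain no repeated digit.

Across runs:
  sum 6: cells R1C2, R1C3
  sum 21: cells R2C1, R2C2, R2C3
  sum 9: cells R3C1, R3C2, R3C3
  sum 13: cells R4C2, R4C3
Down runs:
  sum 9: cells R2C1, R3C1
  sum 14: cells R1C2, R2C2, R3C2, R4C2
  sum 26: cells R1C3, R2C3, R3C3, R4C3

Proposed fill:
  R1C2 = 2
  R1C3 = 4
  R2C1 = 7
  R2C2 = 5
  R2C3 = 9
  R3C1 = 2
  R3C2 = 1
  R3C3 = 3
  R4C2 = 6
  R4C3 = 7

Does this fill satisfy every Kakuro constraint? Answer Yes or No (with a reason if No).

No — the across run R3C1–R3C3 sums to 6, not 9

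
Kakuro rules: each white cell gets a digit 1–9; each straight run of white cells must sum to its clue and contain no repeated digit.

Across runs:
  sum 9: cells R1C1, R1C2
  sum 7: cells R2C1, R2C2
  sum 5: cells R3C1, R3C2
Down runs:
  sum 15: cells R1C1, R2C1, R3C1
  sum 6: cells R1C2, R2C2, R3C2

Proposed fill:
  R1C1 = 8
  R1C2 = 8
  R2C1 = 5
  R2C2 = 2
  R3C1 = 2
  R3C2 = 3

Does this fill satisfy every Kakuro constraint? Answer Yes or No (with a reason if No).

No — the down run R1C2–R3C2 sums to 13, not 6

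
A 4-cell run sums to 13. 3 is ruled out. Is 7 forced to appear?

The only way to make 13 from 4 distinct digits under that restriction is {1,2,4,6}, which does not contain 7.

No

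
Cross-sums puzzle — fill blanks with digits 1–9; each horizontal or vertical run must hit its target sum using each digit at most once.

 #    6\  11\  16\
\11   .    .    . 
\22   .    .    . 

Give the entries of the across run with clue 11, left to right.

1 3 7

16 in 2 cells must be {7,9}.
The 11 across and the 16 down share only 7, so R1C3 = 7.
The 22 across and the 6 down share only 5, so R2C1 = 5.
R2C3 = 16 − 7 = 9 completes the 16 down.
R1C1 = 6 − 5 = 1 completes the 6 down.
R1C2 = 11 − 8 = 3 completes the 11 across.
R2C2 = 22 − 14 = 8 completes the 22 across.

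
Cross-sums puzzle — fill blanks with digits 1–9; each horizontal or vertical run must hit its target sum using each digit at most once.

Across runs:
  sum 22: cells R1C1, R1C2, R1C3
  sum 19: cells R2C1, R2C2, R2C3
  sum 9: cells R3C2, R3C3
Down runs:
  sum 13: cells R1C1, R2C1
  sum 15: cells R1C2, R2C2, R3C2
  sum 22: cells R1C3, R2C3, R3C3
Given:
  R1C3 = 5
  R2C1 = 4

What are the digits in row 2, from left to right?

4, 6, 9

R1C1 = 13 − 4 = 9 completes the 13 down.
R1C2 = 22 − 14 = 8 completes the 22 across.
Given what's placed, R2C2 must be 6 to fit the 19 across and 15 down.
R2C3 = 19 − 10 = 9 completes the 19 across.
R3C2 = 15 − 14 = 1 completes the 15 down.
R3C3 = 9 − 1 = 8 completes the 9 across.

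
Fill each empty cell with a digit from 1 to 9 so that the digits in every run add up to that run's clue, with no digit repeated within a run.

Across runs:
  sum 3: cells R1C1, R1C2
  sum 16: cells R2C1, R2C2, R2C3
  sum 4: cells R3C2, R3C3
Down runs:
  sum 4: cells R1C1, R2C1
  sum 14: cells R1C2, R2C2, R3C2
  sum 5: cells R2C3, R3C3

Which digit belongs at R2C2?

3 in 2 cells must be {1,2}; 4 in 2 cells must be {1,3}.
The 3 across and the 4 down share only 1, so R1C1 = 1.
R1C2 = 3 − 1 = 2 completes the 3 across.
R2C1 = 4 − 1 = 3 completes the 4 down.
R2C3 = 4: the only remaining digit allowed by both the 16 across and the 5 down.
R3C2 = 3: the only remaining digit allowed by both the 4 across and the 14 down.
R3C3 = 4 − 3 = 1 completes the 4 across.
R2C2 = 16 − 7 = 9 completes the 16 across.

9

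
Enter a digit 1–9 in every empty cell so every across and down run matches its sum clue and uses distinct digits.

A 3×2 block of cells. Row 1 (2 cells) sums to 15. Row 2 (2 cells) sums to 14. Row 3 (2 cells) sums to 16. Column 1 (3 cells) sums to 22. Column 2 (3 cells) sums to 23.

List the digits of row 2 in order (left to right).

16 in 2 cells must be {7,9}; 23 in 3 cells must be {6,8,9}.
The 16 across and the 23 down share only 9, so (3,2) = 9.
(3,1) = 16 − 9 = 7 completes the 16 across.
Nothing is forced directly, so branch on (1,1), whose candidates are 6 or 9. If (1,1) = 6: then (1,2) would have to be in {9} for the 15 across but in {6,8} for the 23 down — contradiction. So (1,1) = 9.
(1,2) = 15 − 9 = 6 completes the 15 across.
(2,1) = 22 − 16 = 6 completes the 22 down.
(2,2) = 14 − 6 = 8 completes the 14 across.

6 8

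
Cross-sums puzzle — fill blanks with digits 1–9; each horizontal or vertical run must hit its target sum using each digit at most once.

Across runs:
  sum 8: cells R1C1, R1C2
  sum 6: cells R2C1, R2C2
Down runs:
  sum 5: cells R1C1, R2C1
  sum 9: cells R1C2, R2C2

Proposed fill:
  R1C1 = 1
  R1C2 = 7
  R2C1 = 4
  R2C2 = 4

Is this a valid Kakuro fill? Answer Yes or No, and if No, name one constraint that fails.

No — the across run R2C1–R2C2 sums to 8, not 6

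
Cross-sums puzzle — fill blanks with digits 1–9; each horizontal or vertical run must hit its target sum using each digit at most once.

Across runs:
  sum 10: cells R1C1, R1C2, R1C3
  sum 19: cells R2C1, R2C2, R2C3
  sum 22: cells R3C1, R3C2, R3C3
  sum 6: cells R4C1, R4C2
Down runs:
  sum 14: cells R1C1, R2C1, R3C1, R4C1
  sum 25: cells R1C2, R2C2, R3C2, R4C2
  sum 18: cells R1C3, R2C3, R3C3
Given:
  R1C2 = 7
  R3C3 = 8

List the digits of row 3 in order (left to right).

5 9 8

Given what's placed, R1C3 must be 1 to fit the 10 across and 18 down.
R2C3 = 18 − 9 = 9 completes the 18 down.
Given what's placed, R3C1 must be 5 to fit the 22 across and 14 down.
R3C2 = 22 − 13 = 9 completes the 22 across.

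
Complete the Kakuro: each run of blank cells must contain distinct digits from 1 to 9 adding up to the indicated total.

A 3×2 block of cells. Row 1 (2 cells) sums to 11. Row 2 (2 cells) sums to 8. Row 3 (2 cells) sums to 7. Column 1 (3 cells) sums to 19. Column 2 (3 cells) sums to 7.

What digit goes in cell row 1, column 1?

7 in 3 cells must be {1,2,4}.
Nothing is forced directly, so branch on (1,2), whose candidates are 2 or 4. If (1,2) = 4: that forces (1,1) = 7, (2,1) = 3, after which (2,2) would have to be in {5} for the 8 across but in {1,2} for the 7 down — contradiction. So (1,2) = 2.
(1,1) = 11 − 2 = 9 completes the 11 across.
Given what's placed, (2,2) must be 1 to fit the 8 across and 7 down.
(3,2) = 7 − 3 = 4 completes the 7 down.
(2,1) = 8 − 1 = 7 completes the 8 across.
(3,1) = 7 − 4 = 3 completes the 7 across.

9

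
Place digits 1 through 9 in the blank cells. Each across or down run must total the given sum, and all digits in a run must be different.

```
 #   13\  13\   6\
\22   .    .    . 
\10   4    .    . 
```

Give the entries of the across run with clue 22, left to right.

9 8 5

R1C1 = 13 − 4 = 9 completes the 13 down.
Given what's placed, R1C3 must be 5 to fit the 22 across and 6 down.
Given what's placed, R2C2 must be 5 to fit the 10 across and 13 down.
R2C3 = 10 − 9 = 1 completes the 10 across.
R1C2 = 22 − 14 = 8 completes the 22 across.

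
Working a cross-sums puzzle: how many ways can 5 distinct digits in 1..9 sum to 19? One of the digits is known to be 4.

3

5 distinct digits from 1–9 sum between 15 and 35.
Keeping only sets containing 4.
Enumerating: {1,2,3,4,9}, {1,2,4,5,7}, {1,3,4,5,6}.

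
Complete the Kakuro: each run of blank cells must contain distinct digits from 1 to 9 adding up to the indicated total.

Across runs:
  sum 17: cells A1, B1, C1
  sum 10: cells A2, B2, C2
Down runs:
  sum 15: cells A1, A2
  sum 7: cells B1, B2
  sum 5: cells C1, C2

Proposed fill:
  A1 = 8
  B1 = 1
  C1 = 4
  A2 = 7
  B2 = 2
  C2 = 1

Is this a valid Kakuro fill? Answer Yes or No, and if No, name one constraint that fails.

No — the down run B1–B2 sums to 3, not 7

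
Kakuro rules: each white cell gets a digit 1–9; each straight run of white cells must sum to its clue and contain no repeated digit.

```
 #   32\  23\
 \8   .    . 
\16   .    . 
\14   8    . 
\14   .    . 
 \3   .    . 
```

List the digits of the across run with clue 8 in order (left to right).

6 2

16 in 2 cells must be {7,9}; 3 in 2 cells must be {1,2}.
R3C2 = 14 − 8 = 6 completes the 14 across.
Given what's placed, R5C1 must be 2 to fit the 3 across and 32 down.
R5C2 = 3 − 2 = 1 completes the 3 across.
Nothing is forced directly, so branch on R1C1, whose candidates are 6 or 7. If R1C1 = 7: then R1C2 would have to be in {1} for the 8 across but in {2,3,4,5,7,8,9} for the 23 down — contradiction. So R1C1 = 6.
R1C2 = 8 − 6 = 2 completes the 8 across.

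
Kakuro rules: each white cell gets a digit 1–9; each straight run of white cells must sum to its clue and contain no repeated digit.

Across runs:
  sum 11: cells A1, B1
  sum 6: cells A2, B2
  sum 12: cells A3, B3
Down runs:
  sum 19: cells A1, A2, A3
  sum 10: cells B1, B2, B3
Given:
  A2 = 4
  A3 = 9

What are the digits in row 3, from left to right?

9 3

A1 = 19 − 13 = 6 completes the 19 down.
B1 = 11 − 6 = 5 completes the 11 across.
B2 = 6 − 4 = 2 completes the 6 across.
B3 = 12 − 9 = 3 completes the 12 across.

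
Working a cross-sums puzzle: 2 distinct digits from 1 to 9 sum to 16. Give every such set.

{7,9}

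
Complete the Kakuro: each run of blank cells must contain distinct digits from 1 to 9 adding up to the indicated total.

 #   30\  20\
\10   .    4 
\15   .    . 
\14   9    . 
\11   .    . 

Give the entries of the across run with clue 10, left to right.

30 in 4 cells must be {6,7,8,9}.
R1C1 = 10 − 4 = 6 completes the 10 across.
R3C2 = 14 − 9 = 5 completes the 14 across.
No cell is forced outright now. R2C1 can only be 7 or 8 (the digits allowed by both its 15 across and its 30 down). If R2C1 = 8: then R2C2 would have to be in {7} for the 15 across but in {2,3,8,9} for the 20 down — contradiction. So R2C1 = 7.
R2C2 = 15 − 7 = 8 completes the 15 across.
R4C1 = 30 − 22 = 8 completes the 30 down.
R4C2 = 11 − 8 = 3 completes the 11 across.

6 4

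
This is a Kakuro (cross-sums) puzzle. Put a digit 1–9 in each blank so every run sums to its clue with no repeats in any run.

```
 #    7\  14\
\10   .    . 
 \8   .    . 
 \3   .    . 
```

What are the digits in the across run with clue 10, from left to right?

3 in 2 cells must be {1,2}; 7 in 3 cells must be {1,2,4}.
Nothing is forced directly, so branch on R2C1, whose candidates are 1 or 2. If R2C1 = 2: that forces R2C2 = 6, R3C1 = 1, after which R3C2 would have to be in {2} for the 3 across but in {1,3,5,7} for the 14 down — contradiction. So R2C1 = 1.
R2C2 = 8 − 1 = 7 completes the 8 across.
Given what's placed, R3C1 must be 2 to fit the 3 across and 7 down.
R3C2 = 3 − 2 = 1 completes the 3 across.
R1C1 = 7 − 3 = 4 completes the 7 down.
R1C2 = 10 − 4 = 6 completes the 10 across.

4, 6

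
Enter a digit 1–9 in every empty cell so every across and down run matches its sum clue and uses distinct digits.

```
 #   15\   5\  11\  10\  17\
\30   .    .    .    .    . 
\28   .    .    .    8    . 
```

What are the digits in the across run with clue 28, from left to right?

6 1 4 8 9

17 in 2 cells must be {8,9}.
R1C4 = 10 − 8 = 2 completes the 10 down.
Given what's placed, R2C5 must be 9 to fit the 28 across and 17 down.
R1C2 = 4: the only remaining digit allowed by both the 30 across and the 5 down.
R1C5 = 17 − 9 = 8 completes the 17 down.
R2C2 = 5 − 4 = 1 completes the 5 down.
Nothing is forced directly, so branch on R2C1, whose candidates are 6 or 7. If R2C1 = 7: then R1C1 would have to be in {7,9} for the 30 across but in {8} for the 15 down — contradiction. So R2C1 = 6.
R1C1 = 15 − 6 = 9 completes the 15 down.
R1C3 = 30 − 23 = 7 completes the 30 across.
R2C3 = 28 − 24 = 4 completes the 28 across.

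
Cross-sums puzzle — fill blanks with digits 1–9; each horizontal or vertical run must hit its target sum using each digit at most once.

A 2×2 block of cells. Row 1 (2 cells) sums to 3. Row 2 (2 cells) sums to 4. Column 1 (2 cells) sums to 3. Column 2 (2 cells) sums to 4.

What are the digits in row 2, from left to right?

1 3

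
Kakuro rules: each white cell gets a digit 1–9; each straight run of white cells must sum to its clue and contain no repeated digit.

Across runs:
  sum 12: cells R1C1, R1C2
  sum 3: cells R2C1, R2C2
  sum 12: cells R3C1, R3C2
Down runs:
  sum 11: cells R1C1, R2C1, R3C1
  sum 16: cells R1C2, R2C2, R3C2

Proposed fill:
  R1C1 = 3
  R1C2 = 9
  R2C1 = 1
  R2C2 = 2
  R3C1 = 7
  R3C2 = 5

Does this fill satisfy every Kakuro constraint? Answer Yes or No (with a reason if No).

Yes

Across: 3+9=12; 1+2=3; 7+5=12. Down: 3+1+7=11; 9+2+5=16. No digit repeats within any run.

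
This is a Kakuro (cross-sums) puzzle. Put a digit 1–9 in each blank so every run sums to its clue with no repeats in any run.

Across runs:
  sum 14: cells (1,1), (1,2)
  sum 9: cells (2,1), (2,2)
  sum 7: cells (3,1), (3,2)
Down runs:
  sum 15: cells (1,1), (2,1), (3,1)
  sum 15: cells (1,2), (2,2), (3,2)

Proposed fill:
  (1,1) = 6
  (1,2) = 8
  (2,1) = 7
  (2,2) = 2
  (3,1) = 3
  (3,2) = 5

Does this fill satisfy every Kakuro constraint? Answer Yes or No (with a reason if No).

No — the down run (1,1)–(3,1) sums to 16, not 15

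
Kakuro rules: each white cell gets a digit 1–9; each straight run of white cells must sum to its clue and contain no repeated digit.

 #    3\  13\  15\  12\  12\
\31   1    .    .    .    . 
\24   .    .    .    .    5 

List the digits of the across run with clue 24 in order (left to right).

3 in 2 cells must be {1,2}.
R1C5 = 12 − 5 = 7 completes the 12 down.
R2C1 = 3 − 1 = 2 completes the 3 down.
No cell is forced outright now. R1C2 can only be 6 or 8 or 9 (the digits allowed by both its 31 across and its 13 down). If R1C2 = 8: that forces R1C4 = 9, after which R2C2 would have to be in {1,3,4,6,7,8,9} for the 24 across but in {5} for the 13 down — contradiction. If R1C2 = 9: that forces R1C4 = 8, R2C2 = 4, after which R2C4 would have to be in {6,7} for the 24 across but in {4} for the 12 down — contradiction. So R1C2 = 6.
R2C2 = 13 − 6 = 7 completes the 13 down.
Nothing is forced directly, so branch on R2C3, whose candidates are 6 or 9. If R2C3 = 9: then R1C3 would have to be in {8,9} for the 31 across but in {6} for the 15 down — contradiction. So R2C3 = 6.
R1C3 = 15 − 6 = 9 completes the 15 down.
R1C4 = 31 − 23 = 8 completes the 31 across.
R2C4 = 24 − 20 = 4 completes the 24 across.

2 7 6 4 5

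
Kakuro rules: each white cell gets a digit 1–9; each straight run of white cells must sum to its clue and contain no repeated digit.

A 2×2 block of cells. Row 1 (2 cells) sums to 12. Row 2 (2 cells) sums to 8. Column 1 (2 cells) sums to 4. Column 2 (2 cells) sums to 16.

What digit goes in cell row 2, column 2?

4 in 2 cells must be {1,3}; 16 in 2 cells must be {7,9}.
The 12 across and the 4 down share only 3, so (1,1) = 3.
(1,2) = 12 − 3 = 9 completes the 12 across.
(2,1) = 4 − 3 = 1 completes the 4 down.
(2,2) = 8 − 1 = 7 completes the 8 across.

7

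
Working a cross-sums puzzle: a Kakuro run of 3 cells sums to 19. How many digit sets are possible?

3 distinct digits from 1–9 sum between 6 and 24.
Enumerating: {2,8,9}, {3,7,9}, {4,6,9}, {4,7,8}, {5,6,8}.

5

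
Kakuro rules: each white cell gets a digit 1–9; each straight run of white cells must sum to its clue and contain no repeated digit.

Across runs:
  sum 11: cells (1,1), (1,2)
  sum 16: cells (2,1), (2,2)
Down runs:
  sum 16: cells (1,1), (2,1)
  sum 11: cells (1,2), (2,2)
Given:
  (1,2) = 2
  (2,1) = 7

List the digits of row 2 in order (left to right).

16 in 2 cells must be {7,9}.
(1,1) = 11 − 2 = 9 completes the 11 across.
(2,2) = 16 − 7 = 9 completes the 16 across.

7 9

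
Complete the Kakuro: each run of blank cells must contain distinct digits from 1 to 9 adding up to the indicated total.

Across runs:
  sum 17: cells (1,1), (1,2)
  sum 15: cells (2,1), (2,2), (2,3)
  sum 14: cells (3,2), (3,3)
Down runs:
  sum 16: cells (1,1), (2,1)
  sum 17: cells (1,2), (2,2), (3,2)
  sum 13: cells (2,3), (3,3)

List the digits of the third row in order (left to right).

6 8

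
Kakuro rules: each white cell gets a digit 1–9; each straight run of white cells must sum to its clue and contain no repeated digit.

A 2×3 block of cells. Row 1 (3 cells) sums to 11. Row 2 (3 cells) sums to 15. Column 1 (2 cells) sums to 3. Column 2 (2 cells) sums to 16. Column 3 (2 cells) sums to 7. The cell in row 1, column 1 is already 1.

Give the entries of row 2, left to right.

2, 9, 4

3 in 2 cells must be {1,2}; 16 in 2 cells must be {7,9}.
Given what's placed, (1,2) must be 7 to fit the 11 across and 16 down.
(1,3) = 11 − 8 = 3 completes the 11 across.
(2,1) = 3 − 1 = 2 completes the 3 down.
(2,2) = 16 − 7 = 9 completes the 16 down.
(2,3) = 15 − 11 = 4 completes the 15 across.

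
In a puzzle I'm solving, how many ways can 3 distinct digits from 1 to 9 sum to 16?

8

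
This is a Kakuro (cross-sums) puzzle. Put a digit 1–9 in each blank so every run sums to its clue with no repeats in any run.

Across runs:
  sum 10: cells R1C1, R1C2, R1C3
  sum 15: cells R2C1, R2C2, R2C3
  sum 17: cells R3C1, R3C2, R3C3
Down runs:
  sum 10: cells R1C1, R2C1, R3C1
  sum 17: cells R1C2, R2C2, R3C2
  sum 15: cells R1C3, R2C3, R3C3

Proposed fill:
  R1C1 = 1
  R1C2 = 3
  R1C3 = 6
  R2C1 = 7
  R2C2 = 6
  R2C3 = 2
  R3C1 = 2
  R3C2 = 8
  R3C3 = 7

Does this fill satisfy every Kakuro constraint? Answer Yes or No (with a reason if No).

Across: 1+3+6=10; 7+6+2=15; 2+8+7=17. Down: 1+7+2=10; 3+6+8=17; 6+2+7=15. No digit repeats within any run.

Yes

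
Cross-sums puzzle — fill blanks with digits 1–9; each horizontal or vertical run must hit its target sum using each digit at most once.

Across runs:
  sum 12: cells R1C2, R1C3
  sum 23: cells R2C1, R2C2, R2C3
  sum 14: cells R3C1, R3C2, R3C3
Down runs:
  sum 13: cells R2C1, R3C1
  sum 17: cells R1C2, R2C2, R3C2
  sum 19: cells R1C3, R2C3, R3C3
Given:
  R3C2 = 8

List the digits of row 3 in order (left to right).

4, 8, 2

23 in 3 cells must be {6,8,9}.
R2C2 = 6: the only remaining digit allowed by both the 23 across and the 17 down.
R1C2 = 17 − 14 = 3 completes the 17 down.
R1C3 = 12 − 3 = 9 completes the 12 across.
Given what's placed, R2C3 must be 8 to fit the 23 across and 19 down.
R3C3 = 19 − 17 = 2 completes the 19 down.
R2C1 = 23 − 14 = 9 completes the 23 across.
R3C1 = 14 − 10 = 4 completes the 14 across.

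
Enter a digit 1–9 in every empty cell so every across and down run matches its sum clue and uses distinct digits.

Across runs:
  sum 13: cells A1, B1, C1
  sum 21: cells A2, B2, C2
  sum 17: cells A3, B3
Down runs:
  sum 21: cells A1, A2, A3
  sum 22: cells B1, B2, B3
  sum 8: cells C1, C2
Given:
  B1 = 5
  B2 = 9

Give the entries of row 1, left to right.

17 in 2 cells must be {8,9}.
B3 = 22 − 14 = 8 completes the 22 down.
A3 = 17 − 8 = 9 completes the 17 across.
Given what's placed, A1 must be 7 to fit the 13 across and 21 down.
C1 = 13 − 12 = 1 completes the 13 across.
A2 = 21 − 16 = 5 completes the 21 down.
C2 = 21 − 14 = 7 completes the 21 across.

7 5 1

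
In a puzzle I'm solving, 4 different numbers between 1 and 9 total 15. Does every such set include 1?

Counterexample: {2,3,4,6} sums to 15 without using 1.

No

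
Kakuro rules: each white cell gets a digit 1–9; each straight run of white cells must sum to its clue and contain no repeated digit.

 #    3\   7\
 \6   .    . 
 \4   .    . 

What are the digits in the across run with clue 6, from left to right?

2 4

4 in 2 cells must be {1,3}; 3 in 2 cells must be {1,2}.
The 4 across and the 3 down share only 1, so R2C1 = 1.
R2C2 = 4 − 1 = 3 completes the 4 across.
R1C1 = 3 − 1 = 2 completes the 3 down.
R1C2 = 6 − 2 = 4 completes the 6 across.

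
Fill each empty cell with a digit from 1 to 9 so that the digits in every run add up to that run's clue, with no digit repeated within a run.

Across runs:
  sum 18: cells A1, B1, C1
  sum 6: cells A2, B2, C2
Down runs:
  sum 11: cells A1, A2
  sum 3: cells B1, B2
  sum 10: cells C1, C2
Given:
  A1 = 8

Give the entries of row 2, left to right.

6 in 3 cells must be {1,2,3}; 3 in 2 cells must be {1,2}.
B1 = 1: the only remaining digit allowed by both the 18 across and the 3 down.
C1 = 18 − 9 = 9 completes the 18 across.
A2 = 11 − 8 = 3 completes the 11 down.
B2 = 3 − 1 = 2 completes the 3 down.
C2 = 6 − 5 = 1 completes the 6 across.

3 2 1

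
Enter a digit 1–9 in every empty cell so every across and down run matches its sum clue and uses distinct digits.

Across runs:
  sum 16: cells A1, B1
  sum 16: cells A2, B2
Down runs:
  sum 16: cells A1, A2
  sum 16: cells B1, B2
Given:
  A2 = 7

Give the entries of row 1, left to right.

9 7

16 in 2 cells must be {7,9}.
A1 = 16 − 7 = 9 completes the 16 down.
B1 = 16 − 9 = 7 completes the 16 across.
B2 = 16 − 7 = 9 completes the 16 across.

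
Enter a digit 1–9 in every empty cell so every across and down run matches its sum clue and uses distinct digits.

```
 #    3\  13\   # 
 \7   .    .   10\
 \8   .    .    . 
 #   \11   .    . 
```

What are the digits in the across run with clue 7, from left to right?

3 in 2 cells must be {1,2}.
Nothing is forced directly, so branch on R1C1, whose candidates are 1 or 2. If R1C1 = 2: that forces R1C2 = 5, R2C1 = 1, R2C2 = 2, after which R2C3 would have to be in {5} for the 8 across but in {1,2,3,4,6,7,8,9} for the 10 down — contradiction. So R1C1 = 1.
R1C2 = 7 − 1 = 6 completes the 7 across.
R2C1 = 3 − 1 = 2 completes the 3 down.
R2C2 = 5: the only remaining digit allowed by both the 8 across and the 13 down.
R2C3 = 8 − 7 = 1 completes the 8 across.
R3C2 = 13 − 11 = 2 completes the 13 down.
R3C3 = 11 − 2 = 9 completes the 11 across.

1, 6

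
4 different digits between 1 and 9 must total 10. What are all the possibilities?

4 distinct digits from 1–9 sum between 10 and 30.
Only one set works: {1,2,3,4}.

{1,2,3,4}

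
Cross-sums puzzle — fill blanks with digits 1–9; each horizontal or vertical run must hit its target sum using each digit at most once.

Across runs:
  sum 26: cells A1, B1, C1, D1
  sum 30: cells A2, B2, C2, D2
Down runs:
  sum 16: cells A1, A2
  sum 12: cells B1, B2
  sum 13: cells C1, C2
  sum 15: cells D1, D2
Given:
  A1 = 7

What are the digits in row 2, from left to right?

9 8 7 6

30 in 4 cells must be {6,7,8,9}; 16 in 2 cells must be {7,9}.
A2 = 16 − 7 = 9 completes the 16 down.
Nothing is forced directly, so branch on D1, whose candidates are 6 or 8 or 9. If D1 = 6: then D2 would have to be in {6,7,8} for the 30 across but in {9} for the 15 down — contradiction. If D1 = 8: that forces D2 = 7, B2 = 8, C2 = 6, after which B1 would have to be in {2,5,6,9} for the 26 across but in {4} for the 12 down — contradiction. So D1 = 9.
D2 = 15 − 9 = 6 completes the 15 down.
Nothing is forced directly, so branch on B1, whose candidates are 4 or 8. If B1 = 8: then C1 would have to be in {2} for the 26 across but in {4,5,6,7,8,9} for the 13 down — contradiction. So B1 = 4.
C1 = 26 − 20 = 6 completes the 26 across.
B2 = 12 − 4 = 8 completes the 12 down.
C2 = 30 − 23 = 7 completes the 30 across.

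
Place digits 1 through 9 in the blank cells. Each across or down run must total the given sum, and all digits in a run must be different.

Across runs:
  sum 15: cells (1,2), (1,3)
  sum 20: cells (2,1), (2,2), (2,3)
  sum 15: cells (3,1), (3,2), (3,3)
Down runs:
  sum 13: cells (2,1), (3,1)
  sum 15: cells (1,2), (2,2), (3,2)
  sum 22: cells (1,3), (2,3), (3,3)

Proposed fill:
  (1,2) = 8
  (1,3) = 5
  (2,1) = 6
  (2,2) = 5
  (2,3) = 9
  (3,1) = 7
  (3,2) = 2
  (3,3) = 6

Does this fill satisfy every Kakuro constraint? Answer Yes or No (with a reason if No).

No — the across run (1,2)–(1,3) sums to 13, not 15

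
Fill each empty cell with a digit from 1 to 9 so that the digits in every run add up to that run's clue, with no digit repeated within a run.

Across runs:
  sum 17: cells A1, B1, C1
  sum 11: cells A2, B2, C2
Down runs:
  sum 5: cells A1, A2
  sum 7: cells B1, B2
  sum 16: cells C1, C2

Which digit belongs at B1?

6

16 in 2 cells must be {7,9}.
The 11 across and the 16 down share only 7, so C2 = 7.
C1 = 16 − 7 = 9 completes the 16 down.
Nothing is forced directly, so branch on A2, whose candidates are 1 or 3. If A2 = 1: then A1 would have to be in {1,2,3,5,6,7} for the 17 across but in {4} for the 5 down — contradiction. So A2 = 3.
A1 = 5 − 3 = 2 completes the 5 down.
B1 = 17 − 11 = 6 completes the 17 across.
B2 = 11 − 10 = 1 completes the 11 across.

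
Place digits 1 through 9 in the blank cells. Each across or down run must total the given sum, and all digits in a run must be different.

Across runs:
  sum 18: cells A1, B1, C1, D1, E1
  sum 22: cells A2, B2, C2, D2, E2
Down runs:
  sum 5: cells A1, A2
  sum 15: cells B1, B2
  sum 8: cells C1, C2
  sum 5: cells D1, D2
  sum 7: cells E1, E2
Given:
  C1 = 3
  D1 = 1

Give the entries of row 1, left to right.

C2 = 8 − 3 = 5 completes the 8 down.
D2 = 5 − 1 = 4 completes the 5 down.
No cell is forced outright now. B1 can only be 7 or 8 (the digits allowed by both its 18 across and its 15 down). If B1 = 8: then B2 would have to be in {1,2,3,8,9} for the 22 across but in {7} for the 15 down — contradiction. So B1 = 7.
A1 = 2: the only remaining digit allowed by both the 18 across and the 5 down.
E1 = 18 − 13 = 5 completes the 18 across.
A2 = 5 − 2 = 3 completes the 5 down.
B2 = 15 − 7 = 8 completes the 15 down.
E2 = 22 − 20 = 2 completes the 22 across.

2 7 3 1 5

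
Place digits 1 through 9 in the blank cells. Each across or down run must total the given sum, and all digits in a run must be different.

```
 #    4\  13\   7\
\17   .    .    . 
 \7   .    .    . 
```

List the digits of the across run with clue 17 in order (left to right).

7 in 3 cells must be {1,2,4}; 4 in 2 cells must be {1,3}.
The 7 across and the 4 down share only 1, so R2C1 = 1.
Given what's placed, R2C2 must be 4 to fit the 7 across and 13 down.
R2C3 = 7 − 5 = 2 completes the 7 across.
R1C1 = 4 − 1 = 3 completes the 4 down.
R1C2 = 13 − 4 = 9 completes the 13 down.
R1C3 = 17 − 12 = 5 completes the 17 across.

3 9 5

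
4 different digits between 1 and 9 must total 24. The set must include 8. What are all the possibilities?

{1,6,8,9}; {2,5,8,9}; {3,4,8,9}; {3,6,7,8}; {4,5,7,8}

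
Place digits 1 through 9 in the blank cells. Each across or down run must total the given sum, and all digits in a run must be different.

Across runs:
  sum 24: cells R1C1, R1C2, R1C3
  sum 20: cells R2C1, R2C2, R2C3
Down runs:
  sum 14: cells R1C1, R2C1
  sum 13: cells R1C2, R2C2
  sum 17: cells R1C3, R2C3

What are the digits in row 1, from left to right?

24 in 3 cells must be {7,8,9}; 17 in 2 cells must be {8,9}.
Nothing is forced directly, so branch on R1C1, whose candidates are 8 or 9. If R1C1 = 8: that forces R1C3 = 9, R2C1 = 6, after which R2C3 would have to be in {5,9} for the 20 across but in {8} for the 17 down — contradiction. So R1C1 = 9.
Given what's placed, R1C3 must be 8 to fit the 24 across and 17 down.
R2C1 = 14 − 9 = 5 completes the 14 down.
R2C3 = 17 − 8 = 9 completes the 17 down.
R1C2 = 24 − 17 = 7 completes the 24 across.
R2C2 = 20 − 14 = 6 completes the 20 across.

9 7 8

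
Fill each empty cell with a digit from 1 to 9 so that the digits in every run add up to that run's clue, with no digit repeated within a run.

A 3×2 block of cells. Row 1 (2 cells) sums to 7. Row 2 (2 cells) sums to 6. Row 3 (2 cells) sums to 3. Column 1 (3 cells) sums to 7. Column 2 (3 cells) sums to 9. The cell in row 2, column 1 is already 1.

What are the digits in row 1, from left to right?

3 in 2 cells must be {1,2}; 7 in 3 cells must be {1,2,4}.
(2,2) = 6 − 1 = 5 completes the 6 across.
(3,1) = 2: the only remaining digit allowed by both the 3 across and the 7 down.
(3,2) = 3 − 2 = 1 completes the 3 across.
(1,1) = 7 − 3 = 4 completes the 7 down.
(1,2) = 7 − 4 = 3 completes the 7 across.

4, 3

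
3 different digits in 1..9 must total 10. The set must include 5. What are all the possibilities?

3 distinct digits from 1–9 sum between 6 and 24.
Keeping only sets containing 5.

{1,4,5}; {2,3,5}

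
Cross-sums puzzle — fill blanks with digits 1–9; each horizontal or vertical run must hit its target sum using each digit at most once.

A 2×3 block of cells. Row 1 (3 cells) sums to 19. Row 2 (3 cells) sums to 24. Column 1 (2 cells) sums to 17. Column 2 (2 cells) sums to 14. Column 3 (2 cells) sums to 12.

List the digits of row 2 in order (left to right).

24 in 3 cells must be {7,8,9}; 17 in 2 cells must be {8,9}.
Nothing is forced directly, so branch on (1,1), whose candidates are 8 or 9. If (1,1) = 9: that forces (2,1) = 8, (2,2) = 9, (2,3) = 7, after which (1,2) would have to be in {2,3,4,6,7,8} for the 19 across but in {5} for the 14 down — contradiction. So (1,1) = 8.
(2,1) = 17 − 8 = 9 completes the 17 down.
Given what's placed, (2,2) must be 8 to fit the 24 across and 14 down.
(2,3) = 24 − 17 = 7 completes the 24 across.
(1,2) = 14 − 8 = 6 completes the 14 down.
(1,3) = 19 − 14 = 5 completes the 19 across.

9, 8, 7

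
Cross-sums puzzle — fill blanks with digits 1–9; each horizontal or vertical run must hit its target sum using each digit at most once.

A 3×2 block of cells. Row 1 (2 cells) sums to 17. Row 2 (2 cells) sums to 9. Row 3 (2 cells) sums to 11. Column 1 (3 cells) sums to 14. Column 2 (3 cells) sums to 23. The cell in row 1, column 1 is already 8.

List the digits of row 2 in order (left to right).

17 in 2 cells must be {8,9}; 23 in 3 cells must be {6,8,9}.
(1,2) = 17 − 8 = 9 completes the 17 across.
No cell is forced outright now. (2,2) can only be 6 or 8 (the digits allowed by both its 9 across and its 23 down). If (2,2) = 6: then (2,1) would have to be in {3} for the 9 across but in {1,2,4,5} for the 14 down — contradiction. So (2,2) = 8.
(2,1) = 9 − 8 = 1 completes the 9 across.
(3,1) = 14 − 9 = 5 completes the 14 down.
(3,2) = 11 − 5 = 6 completes the 11 across.

1, 8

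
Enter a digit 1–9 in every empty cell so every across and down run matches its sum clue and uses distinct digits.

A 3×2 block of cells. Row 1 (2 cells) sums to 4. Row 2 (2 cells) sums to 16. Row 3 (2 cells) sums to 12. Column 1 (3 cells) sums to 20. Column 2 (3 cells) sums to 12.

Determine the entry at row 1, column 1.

3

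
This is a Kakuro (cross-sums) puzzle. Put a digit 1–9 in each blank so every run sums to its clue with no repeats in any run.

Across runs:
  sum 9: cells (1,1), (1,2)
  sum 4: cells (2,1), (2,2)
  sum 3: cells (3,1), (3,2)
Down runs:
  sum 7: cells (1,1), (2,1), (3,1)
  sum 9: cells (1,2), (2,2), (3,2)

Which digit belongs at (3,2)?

4 in 2 cells must be {1,3}; 3 in 2 cells must be {1,2}; 7 in 3 cells must be {1,2,4}.
The 4 across and the 7 down share only 1, so (2,1) = 1.
(2,2) = 4 − 1 = 3 completes the 4 across.
Given what's placed, (3,1) must be 2 to fit the 3 across and 7 down.
(3,2) = 3 − 2 = 1 completes the 3 across.
(1,1) = 7 − 3 = 4 completes the 7 down.
(1,2) = 9 − 4 = 5 completes the 9 across.

1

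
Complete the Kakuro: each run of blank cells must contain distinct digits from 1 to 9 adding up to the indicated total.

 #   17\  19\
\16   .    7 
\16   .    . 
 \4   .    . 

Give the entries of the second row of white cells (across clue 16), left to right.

16 in 2 cells must be {7,9}; 4 in 2 cells must be {1,3}.
R1C1 = 16 − 7 = 9 completes the 16 across.
Given what's placed, R2C1 must be 7 to fit the 16 across and 17 down.
R2C2 = 16 − 7 = 9 completes the 16 across.
R3C1 = 17 − 16 = 1 completes the 17 down.
R3C2 = 4 − 1 = 3 completes the 4 across.

7 9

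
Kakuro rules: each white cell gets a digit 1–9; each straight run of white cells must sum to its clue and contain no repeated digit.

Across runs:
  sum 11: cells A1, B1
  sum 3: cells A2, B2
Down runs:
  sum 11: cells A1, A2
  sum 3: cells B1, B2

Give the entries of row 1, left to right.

3 in 2 cells must be {1,2}.
The 11 across and the 3 down share only 2, so B1 = 2.
The 3 across and the 11 down share only 2, so A2 = 2.
B2 = 3 − 2 = 1 completes the 3 across.
A1 = 11 − 2 = 9 completes the 11 across.

9, 2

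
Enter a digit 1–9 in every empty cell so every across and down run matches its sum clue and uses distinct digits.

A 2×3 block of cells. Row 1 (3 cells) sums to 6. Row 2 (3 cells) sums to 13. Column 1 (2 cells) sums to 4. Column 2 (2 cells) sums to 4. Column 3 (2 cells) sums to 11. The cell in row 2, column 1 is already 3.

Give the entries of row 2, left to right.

6 in 3 cells must be {1,2,3}; 4 in 2 cells must be {1,3}.
(1,1) = 4 − 3 = 1 completes the 4 down.
Given what's placed, (1,2) must be 3 to fit the 6 across and 4 down.
(1,3) = 6 − 4 = 2 completes the 6 across.
(2,2) = 4 − 3 = 1 completes the 4 down.
(2,3) = 13 − 4 = 9 completes the 13 across.

3 1 9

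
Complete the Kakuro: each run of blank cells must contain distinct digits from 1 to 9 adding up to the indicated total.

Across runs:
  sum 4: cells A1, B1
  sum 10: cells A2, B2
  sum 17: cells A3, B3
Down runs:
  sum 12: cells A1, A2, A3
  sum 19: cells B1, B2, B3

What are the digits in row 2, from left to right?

4 in 2 cells must be {1,3}; 17 in 2 cells must be {8,9}.
The 4 across and the 19 down share only 3, so B1 = 3.
Given what's placed, B3 must be 9 to fit the 17 across and 19 down.
A1 = 4 − 3 = 1 completes the 4 across.
B2 = 19 − 12 = 7 completes the 19 down.
A3 = 17 − 9 = 8 completes the 17 across.
A2 = 10 − 7 = 3 completes the 10 across.

3 7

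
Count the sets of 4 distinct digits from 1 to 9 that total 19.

11

4 distinct digits from 1–9 sum between 10 and 30.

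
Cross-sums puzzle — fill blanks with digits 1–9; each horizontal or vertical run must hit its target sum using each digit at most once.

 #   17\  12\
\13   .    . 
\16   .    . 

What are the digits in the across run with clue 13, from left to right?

8 5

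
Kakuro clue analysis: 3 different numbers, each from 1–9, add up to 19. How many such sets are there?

5

3 distinct digits from 1–9 sum between 6 and 24.
Enumerating: {2,8,9}, {3,7,9}, {4,6,9}, {4,7,8}, {5,6,8}.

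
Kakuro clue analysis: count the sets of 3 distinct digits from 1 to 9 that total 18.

3 distinct digits from 1–9 sum between 6 and 24.

7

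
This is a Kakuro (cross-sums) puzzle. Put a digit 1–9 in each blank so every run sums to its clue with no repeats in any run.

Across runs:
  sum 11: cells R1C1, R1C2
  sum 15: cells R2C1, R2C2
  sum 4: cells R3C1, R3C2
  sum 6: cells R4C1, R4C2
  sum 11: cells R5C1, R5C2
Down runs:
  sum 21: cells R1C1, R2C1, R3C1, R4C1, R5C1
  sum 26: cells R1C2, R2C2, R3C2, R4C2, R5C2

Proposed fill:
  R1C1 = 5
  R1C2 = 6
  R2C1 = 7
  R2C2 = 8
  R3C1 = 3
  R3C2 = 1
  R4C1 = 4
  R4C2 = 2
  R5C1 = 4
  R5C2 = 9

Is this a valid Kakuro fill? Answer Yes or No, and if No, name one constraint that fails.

No — the across run R5C1–R5C2 sums to 13, not 11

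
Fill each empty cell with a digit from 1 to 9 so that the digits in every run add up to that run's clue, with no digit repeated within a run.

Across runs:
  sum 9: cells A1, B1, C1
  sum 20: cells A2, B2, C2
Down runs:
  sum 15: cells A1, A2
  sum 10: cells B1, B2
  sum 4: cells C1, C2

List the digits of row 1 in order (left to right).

6 2 1

4 in 2 cells must be {1,3}.
The 9 across and the 15 down share only 6, so A1 = 6.
Given what's placed, C1 must be 1 to fit the 9 across and 4 down.
A2 = 15 − 6 = 9 completes the 15 down.
C2 = 4 − 1 = 3 completes the 4 down.
B1 = 9 − 7 = 2 completes the 9 across.
B2 = 20 − 12 = 8 completes the 20 across.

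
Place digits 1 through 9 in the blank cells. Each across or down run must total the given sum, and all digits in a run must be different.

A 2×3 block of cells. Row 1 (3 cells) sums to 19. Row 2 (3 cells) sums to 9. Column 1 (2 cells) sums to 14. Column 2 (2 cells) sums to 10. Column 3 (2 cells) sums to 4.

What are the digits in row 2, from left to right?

5 3 1

4 in 2 cells must be {1,3}.
The 19 across and the 4 down share only 3, so (1,3) = 3.
(2,3) = 4 − 3 = 1 completes the 4 down.
Given what's placed, (1,1) must be 9 to fit the 19 across and 14 down.
(1,2) = 19 − 12 = 7 completes the 19 across.
(2,1) = 14 − 9 = 5 completes the 14 down.
(2,2) = 9 − 6 = 3 completes the 9 across.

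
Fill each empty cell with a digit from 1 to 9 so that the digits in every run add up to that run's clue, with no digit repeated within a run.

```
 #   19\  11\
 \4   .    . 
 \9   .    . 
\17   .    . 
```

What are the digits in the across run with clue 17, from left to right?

4 in 2 cells must be {1,3}; 17 in 2 cells must be {8,9}.
The 4 across and the 19 down share only 3, so R1C1 = 3.
R1C2 = 4 − 3 = 1 completes the 4 across.
Given what's placed, R2C1 must be 7 to fit the 9 across and 19 down.
R2C2 = 9 − 7 = 2 completes the 9 across.
R3C1 = 19 − 10 = 9 completes the 19 down.
R3C2 = 17 − 9 = 8 completes the 17 across.

9 8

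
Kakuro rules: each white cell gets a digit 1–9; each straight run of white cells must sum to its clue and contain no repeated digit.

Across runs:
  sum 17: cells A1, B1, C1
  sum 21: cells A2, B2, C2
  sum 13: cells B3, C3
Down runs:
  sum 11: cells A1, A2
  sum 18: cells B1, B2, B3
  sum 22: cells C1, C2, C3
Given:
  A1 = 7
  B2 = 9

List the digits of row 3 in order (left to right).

A2 = 11 − 7 = 4 completes the 11 down.
C2 = 21 − 13 = 8 completes the 21 across.
Given what's placed, C1 must be 9 to fit the 17 across and 22 down.
C3 = 22 − 17 = 5 completes the 22 down.
B1 = 17 − 16 = 1 completes the 17 across.
B3 = 13 − 5 = 8 completes the 13 across.

8, 5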